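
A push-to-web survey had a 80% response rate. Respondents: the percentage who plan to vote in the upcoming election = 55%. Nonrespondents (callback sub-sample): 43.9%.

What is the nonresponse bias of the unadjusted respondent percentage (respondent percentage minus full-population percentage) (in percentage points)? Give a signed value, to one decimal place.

+2.2 percentage points

Nonresponse fraction = 1 − 0.8 = 0.2.
Bias = (nonresponse fraction) × (respondent percentage − nonrespondent percentage)
     = 0.2 × (55 − 43.9) = 0.2 × 11.1 = 2.22.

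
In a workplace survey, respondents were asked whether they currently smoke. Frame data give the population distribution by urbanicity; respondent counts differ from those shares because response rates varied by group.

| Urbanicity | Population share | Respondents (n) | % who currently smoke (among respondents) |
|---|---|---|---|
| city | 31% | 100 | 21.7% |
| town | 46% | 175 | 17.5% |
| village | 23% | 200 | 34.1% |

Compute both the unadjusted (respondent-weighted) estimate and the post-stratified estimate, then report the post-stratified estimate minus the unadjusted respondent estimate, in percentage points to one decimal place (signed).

-2.8 percentage points

Without adjustment, the pooled respondent share is:
  (100/475)×21.7 + (175/475)×17.5 + (200/475)×34.1 = 25.3737%
Reweighting by population urbanicity shares:
  0.31×21.7 + 0.46×17.5 + 0.23×34.1 = 22.62%
Difference = 22.62 − 25.3737 = -2.7537 pp.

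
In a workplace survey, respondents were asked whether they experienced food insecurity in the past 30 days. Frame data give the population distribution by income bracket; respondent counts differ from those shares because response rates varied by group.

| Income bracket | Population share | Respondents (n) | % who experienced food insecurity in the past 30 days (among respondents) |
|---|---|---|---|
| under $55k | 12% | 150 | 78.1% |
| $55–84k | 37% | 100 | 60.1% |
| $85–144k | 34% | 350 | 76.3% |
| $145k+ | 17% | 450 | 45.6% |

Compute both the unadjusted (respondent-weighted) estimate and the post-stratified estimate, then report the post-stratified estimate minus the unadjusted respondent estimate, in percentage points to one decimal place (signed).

+3.4 percentage points

Naive respondent-only estimate (weights = respondent counts):
  (150/1050)×78.1 + (100/1050)×60.1 + (350/1050)×76.3 + (450/1050)×45.6 = 61.8571%
Post-stratified estimate weights by population shares:
  0.12×78.1 + 0.37×60.1 + 0.34×76.3 + 0.17×45.6 = 65.303%
Difference = 65.303 − 61.8571 = 3.4459 pp.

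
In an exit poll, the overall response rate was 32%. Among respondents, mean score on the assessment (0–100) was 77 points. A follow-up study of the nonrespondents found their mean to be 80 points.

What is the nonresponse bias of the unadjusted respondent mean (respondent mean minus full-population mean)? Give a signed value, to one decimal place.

-2.0

Nonresponse fraction = 1 − 0.32 = 0.68.
Bias = (nonresponse fraction) × (respondent mean − nonrespondent mean)
     = 0.68 × (77 − 80) = 0.68 × -3 = -2.04.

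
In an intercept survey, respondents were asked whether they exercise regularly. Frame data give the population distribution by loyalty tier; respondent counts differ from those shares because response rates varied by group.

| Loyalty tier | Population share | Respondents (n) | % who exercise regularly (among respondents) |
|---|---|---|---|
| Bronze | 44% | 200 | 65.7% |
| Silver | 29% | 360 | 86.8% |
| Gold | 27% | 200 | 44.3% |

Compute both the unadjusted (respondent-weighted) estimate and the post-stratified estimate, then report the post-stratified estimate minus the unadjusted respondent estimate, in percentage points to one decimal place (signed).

-4.0 percentage points

Unadjusted (pooled respondent) estimate weights by respondent counts:
  (200/760)×65.7 + (360/760)×86.8 + (200/760)×44.3 = 70.0632%
Reweighting by population loyalty tier shares:
  0.44×65.7 + 0.29×86.8 + 0.27×44.3 = 66.041%
Difference = 66.041 − 70.0632 = -4.0222 pp.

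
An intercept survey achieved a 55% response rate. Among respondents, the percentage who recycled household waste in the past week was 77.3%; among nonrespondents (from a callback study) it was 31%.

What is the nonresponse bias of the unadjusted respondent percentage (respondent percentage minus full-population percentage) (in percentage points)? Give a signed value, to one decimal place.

+20.8 percentage points

Nonresponse fraction = 1 − 0.55 = 0.45.
Bias = (nonresponse fraction) × (respondent percentage − nonrespondent percentage)
     = 0.45 × (77.3 − 31) = 0.45 × 46.3 = 20.835.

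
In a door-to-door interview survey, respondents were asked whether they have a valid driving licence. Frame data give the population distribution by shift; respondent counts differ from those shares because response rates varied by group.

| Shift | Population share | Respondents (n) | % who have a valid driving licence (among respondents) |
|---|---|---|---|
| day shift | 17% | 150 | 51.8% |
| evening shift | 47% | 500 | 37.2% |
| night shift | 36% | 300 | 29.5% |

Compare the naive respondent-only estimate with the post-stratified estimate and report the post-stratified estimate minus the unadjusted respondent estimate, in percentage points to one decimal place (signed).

-0.2 percentage points

Without adjustment, the pooled respondent share is:
  (150/950)×51.8 + (500/950)×37.2 + (300/950)×29.5 = 37.0737%
Reweighting by population shift shares:
  0.17×51.8 + 0.47×37.2 + 0.36×29.5 = 36.91%
Difference = 36.91 − 37.0737 = -0.1637 pp.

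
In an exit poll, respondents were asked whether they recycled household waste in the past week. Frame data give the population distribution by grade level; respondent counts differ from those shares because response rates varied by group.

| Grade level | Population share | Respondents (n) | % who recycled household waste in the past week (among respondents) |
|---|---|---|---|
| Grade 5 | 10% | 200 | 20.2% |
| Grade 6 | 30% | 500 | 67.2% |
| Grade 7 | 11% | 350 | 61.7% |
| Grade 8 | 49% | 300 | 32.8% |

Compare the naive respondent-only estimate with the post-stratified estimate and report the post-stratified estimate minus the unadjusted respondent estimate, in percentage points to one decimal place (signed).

-6.1 percentage points

Naive respondent-only estimate (weights = respondent counts):
  (200/1350)×20.2 + (500/1350)×67.2 + (350/1350)×61.7 + (300/1350)×32.8 = 51.1667%
Post-stratified estimate weights by population shares:
  0.1×20.2 + 0.3×67.2 + 0.11×61.7 + 0.49×32.8 = 45.039%
Difference = 45.039 − 51.1667 = -6.1277 pp.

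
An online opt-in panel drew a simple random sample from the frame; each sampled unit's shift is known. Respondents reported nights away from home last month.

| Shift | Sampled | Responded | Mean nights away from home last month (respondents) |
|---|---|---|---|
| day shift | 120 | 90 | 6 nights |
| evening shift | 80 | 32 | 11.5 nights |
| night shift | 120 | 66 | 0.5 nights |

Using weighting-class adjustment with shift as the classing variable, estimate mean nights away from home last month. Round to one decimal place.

5.3

Class response rates: day shift 90/120 = 75%, evening shift 32/80 = 40%, night shift 66/120 = 55%.
With weight = n_sampled/n_responded per class, the weighted class total is n_sampled:
  day shift: 120 × 6 = 720
  evening shift: 80 × 11.5 = 920
  night shift: 120 × 0.5 = 60
Adjusted estimate = 1700 / 320 = 5.3125 → 5.3.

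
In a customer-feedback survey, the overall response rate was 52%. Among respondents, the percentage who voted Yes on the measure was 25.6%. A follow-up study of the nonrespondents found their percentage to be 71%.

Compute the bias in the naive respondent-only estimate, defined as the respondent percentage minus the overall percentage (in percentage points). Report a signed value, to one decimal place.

-21.8 percentage points

Nonresponse fraction = 1 − 0.52 = 0.48.
Bias = (nonresponse fraction) × (respondent percentage − nonrespondent percentage)
     = 0.48 × (25.6 − 71) = 0.48 × -45.4 = -21.792.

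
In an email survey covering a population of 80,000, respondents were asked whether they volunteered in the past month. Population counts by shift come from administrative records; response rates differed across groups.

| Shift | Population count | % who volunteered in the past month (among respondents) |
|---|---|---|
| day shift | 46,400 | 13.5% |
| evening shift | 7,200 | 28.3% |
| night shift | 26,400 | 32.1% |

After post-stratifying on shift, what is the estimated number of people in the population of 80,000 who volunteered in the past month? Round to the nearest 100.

Each cell contributes its population count × the respondent rate:
  day shift: 46,400 × 13.5% = 6264
  evening shift: 7,200 × 28.3% = 2037.6
  night shift: 26,400 × 32.1% = 8474.4
Estimated total = 16,776 → 16,800.

16,800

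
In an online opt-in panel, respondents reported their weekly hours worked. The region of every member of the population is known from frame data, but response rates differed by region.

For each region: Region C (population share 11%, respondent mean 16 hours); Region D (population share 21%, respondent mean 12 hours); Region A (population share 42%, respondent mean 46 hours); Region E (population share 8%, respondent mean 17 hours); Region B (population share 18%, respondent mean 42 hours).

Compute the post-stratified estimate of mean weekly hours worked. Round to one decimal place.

Post-stratification weights by population share, not respondent share:
  Region C: 0.11 × 16 = 1.76
  Region D: 0.21 × 12 = 2.52
  Region A: 0.42 × 46 = 19.32
  Region E: 0.08 × 17 = 1.36
  Region B: 0.18 × 42 = 7.56
Post-stratified estimate = 32.52 → 32.5.

32.5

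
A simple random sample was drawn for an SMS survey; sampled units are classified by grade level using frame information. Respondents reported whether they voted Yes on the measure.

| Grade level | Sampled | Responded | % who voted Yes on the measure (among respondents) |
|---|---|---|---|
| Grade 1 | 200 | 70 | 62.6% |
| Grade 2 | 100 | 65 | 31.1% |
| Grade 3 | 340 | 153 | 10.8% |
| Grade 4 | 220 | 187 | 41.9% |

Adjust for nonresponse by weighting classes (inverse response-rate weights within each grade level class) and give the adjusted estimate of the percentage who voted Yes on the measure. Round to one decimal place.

33.2%

Response rates by class: Grade 1 70/200 = 35%, Grade 2 65/100 = 65%, Grade 3 153/340 = 45%, Grade 4 187/220 = 85%.
Inverse-response-rate weighting restores each class to its sampled count, so class totals weight by n_sampled:
  Grade 1: 200 × 62.6 = 12,520
  Grade 2: 100 × 31.1 = 3110
  Grade 3: 340 × 10.8 = 3672
  Grade 4: 220 × 41.9 = 9218
Adjusted estimate = 28,520 / 860 = 33.1628 → 33.2%.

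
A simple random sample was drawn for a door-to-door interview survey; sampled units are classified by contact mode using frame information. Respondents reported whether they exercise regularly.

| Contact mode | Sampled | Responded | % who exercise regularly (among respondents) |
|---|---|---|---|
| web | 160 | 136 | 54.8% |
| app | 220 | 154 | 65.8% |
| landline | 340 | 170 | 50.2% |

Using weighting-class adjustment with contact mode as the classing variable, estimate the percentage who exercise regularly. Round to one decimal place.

56.0%

Class response rates: web 136/160 = 85%, app 154/220 = 70%, landline 170/340 = 50%.
Each respondent's weight = sampled/responded in their class; summing within a class gives n_sampled, so:
  web: 160 × 54.8 = 8768
  app: 220 × 65.8 = 14,476
  landline: 340 × 50.2 = 17,068
Adjusted estimate = 40,312 / 720 = 55.9889 → 56.0%.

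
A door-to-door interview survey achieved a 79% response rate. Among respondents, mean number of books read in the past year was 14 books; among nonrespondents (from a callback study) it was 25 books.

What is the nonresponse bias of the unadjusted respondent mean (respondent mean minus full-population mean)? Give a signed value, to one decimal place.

-2.3

Nonresponse fraction = 1 − 0.79 = 0.21.
Bias = (nonresponse fraction) × (respondent mean − nonrespondent mean)
     = 0.21 × (14 − 25) = 0.21 × -11 = -2.31.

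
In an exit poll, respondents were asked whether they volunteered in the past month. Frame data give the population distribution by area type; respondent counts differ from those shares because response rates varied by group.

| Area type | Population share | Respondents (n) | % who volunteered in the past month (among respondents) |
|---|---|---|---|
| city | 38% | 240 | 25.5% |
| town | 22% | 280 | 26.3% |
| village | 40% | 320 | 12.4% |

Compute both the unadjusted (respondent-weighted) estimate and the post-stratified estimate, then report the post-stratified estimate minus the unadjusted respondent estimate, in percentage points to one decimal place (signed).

Without adjustment, the pooled respondent share is:
  (240/840)×25.5 + (280/840)×26.3 + (320/840)×12.4 = 20.7762%
Post-stratifying to population shares instead:
  0.38×25.5 + 0.22×26.3 + 0.4×12.4 = 20.436%
Difference = 20.436 − 20.7762 = -0.3402 pp.

-0.3 percentage points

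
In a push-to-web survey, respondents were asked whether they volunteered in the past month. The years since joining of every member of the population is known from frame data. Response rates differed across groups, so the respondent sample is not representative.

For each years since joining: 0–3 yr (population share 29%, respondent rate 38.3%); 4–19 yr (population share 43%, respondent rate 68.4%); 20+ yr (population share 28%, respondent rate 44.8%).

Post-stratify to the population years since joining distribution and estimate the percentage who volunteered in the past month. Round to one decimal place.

53.1%

Weight each group's respondent value by its population share:
  0–3 yr: 0.29 × 38.3 = 11.107
  4–19 yr: 0.43 × 68.4 = 29.412
  20+ yr: 0.28 × 44.8 = 12.544
Post-stratified estimate = 53.063 → 53.1%.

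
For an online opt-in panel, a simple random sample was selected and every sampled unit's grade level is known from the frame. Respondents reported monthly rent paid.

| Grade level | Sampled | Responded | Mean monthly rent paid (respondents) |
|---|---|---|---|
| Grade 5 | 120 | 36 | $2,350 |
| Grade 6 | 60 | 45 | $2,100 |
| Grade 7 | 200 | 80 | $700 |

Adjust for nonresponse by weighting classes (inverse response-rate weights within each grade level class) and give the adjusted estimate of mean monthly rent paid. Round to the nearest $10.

Class response rates: Grade 5 36/120 = 30%, Grade 6 45/60 = 75%, Grade 7 80/200 = 40%.
With weight = n_sampled/n_responded per class, the weighted class total is n_sampled:
  Grade 5: 120 × 2350 = 282,000
  Grade 6: 60 × 2100 = 126,000
  Grade 7: 200 × 700 = 140,000
Adjusted estimate = 548,000 / 380 = 1442.11 → $1,440.

$1,440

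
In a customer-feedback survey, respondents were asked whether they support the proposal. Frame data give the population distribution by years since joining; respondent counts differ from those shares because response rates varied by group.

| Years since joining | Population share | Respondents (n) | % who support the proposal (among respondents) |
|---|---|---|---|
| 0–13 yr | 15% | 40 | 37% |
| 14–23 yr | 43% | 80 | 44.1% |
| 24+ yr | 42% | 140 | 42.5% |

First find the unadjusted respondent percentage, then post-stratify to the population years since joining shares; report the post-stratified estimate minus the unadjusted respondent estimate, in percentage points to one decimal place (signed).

Naive respondent-only estimate (weights = respondent counts):
  (40/260)×37 + (80/260)×44.1 + (140/260)×42.5 = 42.1462%
Post-stratified estimate weights by population shares:
  0.15×37 + 0.43×44.1 + 0.42×42.5 = 42.363%
Difference = 42.363 − 42.1462 = 0.2168 pp.

+0.2 percentage points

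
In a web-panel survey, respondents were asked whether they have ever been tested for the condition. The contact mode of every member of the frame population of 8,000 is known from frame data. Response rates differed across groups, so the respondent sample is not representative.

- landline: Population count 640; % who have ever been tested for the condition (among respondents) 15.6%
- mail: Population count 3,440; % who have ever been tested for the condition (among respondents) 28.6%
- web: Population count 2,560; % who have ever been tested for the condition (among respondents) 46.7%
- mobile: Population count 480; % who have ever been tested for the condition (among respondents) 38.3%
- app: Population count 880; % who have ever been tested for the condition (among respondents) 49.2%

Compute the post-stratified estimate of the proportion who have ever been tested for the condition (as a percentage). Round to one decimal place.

36.2%

Each cell contributes population-share × respondent value:
  landline: (640/8,000) × 15.6 = 1.248
  mail: (3,440/8,000) × 28.6 = 12.298
  web: (2,560/8,000) × 46.7 = 14.944
  mobile: (480/8,000) × 38.3 = 2.298
  app: (880/8,000) × 49.2 = 5.412
Post-stratified estimate = 36.2 → 36.2%.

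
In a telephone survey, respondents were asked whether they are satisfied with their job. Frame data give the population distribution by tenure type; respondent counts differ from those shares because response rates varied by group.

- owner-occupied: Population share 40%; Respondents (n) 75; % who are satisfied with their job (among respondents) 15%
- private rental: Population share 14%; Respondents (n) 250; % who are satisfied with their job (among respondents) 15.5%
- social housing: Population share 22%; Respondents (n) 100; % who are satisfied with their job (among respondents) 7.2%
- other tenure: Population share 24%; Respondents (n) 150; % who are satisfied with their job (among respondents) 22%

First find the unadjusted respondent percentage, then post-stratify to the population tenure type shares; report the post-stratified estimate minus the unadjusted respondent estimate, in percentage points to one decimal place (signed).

Without adjustment, the pooled respondent share is:
  (75/575)×15 + (250/575)×15.5 + (100/575)×7.2 + (150/575)×22 = 15.687%
Post-stratified estimate weights by population shares:
  0.4×15 + 0.14×15.5 + 0.22×7.2 + 0.24×22 = 15.034%
Difference = 15.034 − 15.687 = -0.653 pp.

-0.7 percentage points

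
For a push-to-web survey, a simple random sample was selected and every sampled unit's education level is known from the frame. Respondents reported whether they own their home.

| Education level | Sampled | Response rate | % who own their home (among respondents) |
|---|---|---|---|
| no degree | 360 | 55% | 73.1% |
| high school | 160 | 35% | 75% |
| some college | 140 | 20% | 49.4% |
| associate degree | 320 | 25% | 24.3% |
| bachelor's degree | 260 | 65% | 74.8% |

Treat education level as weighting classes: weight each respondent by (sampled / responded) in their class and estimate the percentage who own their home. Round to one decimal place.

With weight = n_sampled/n_responded per class, the weighted class total is n_sampled:
  no degree: 360 × 73.1 = 26316
  high school: 160 × 75 = 12,000
  some college: 140 × 49.4 = 6916
  associate degree: 320 × 24.3 = 7776
  bachelor's degree: 260 × 74.8 = 19,448
Adjusted estimate = 72,456 / 1,240 = 58.4323 → 58.4%.

58.4%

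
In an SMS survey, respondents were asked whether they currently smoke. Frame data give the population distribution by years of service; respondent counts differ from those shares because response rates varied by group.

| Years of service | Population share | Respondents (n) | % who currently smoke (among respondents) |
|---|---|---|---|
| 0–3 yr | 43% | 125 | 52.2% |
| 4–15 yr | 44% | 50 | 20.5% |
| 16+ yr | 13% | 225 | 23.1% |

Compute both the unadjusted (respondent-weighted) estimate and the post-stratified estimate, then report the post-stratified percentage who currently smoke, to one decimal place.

Without adjustment, the pooled respondent share is:
  (125/400)×52.2 + (50/400)×20.5 + (225/400)×23.1 = 31.8687%
Post-stratifying to population shares instead:
  0.43×52.2 + 0.44×20.5 + 0.13×23.1 = 34.469%

34.5%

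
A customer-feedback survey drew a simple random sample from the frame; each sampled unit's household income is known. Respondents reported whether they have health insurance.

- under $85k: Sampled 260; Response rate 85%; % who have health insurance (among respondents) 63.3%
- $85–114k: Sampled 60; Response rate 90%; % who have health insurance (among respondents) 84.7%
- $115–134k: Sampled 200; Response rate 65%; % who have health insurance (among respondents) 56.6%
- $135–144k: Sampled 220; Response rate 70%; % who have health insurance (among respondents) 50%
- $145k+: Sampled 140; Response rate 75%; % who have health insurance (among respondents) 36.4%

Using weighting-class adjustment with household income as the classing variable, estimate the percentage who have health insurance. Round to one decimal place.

55.6%

Weighting each respondent by the inverse class response rate inflates each class back to its sampled size, so the class weight is n_sampled:
  under $85k: 260 × 63.3 = 16,458
  $85–114k: 60 × 84.7 = 5082
  $115–134k: 200 × 56.6 = 11,320
  $135–144k: 220 × 50 = 11,000
  $145k+: 140 × 36.4 = 5096
Adjusted estimate = 48,956 / 880 = 55.6318 → 55.6%.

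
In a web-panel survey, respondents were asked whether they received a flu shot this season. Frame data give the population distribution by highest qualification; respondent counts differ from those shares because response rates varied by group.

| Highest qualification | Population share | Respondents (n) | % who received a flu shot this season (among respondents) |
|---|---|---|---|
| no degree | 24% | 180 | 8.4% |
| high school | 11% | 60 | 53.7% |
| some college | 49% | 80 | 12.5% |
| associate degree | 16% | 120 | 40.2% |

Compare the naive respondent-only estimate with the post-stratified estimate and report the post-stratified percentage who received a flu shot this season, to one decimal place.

20.5%

Without adjustment, the pooled respondent share is:
  (180/440)×8.4 + (60/440)×53.7 + (80/440)×12.5 + (120/440)×40.2 = 23.9955%
Reweighting by population highest qualification shares:
  0.24×8.4 + 0.11×53.7 + 0.49×12.5 + 0.16×40.2 = 20.48%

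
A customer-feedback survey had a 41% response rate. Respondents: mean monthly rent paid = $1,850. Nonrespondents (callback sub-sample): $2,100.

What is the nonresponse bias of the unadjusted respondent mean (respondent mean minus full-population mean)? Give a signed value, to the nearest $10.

-$150

Nonresponse fraction = 1 − 0.41 = 0.59.
Bias = (nonresponse fraction) × (respondent mean − nonrespondent mean)
     = 0.59 × (1850 − 2100) = 0.59 × -250 = -147.5.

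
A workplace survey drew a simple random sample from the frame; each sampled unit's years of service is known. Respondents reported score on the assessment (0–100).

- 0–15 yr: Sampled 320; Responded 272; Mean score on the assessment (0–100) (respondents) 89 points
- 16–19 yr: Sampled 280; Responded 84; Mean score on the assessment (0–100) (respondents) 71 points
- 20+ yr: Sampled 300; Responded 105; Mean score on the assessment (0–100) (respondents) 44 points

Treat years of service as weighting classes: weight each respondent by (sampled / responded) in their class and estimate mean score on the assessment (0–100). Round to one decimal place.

68.4

Response rates by class: 0–15 yr 272/320 = 85%, 16–19 yr 84/280 = 30%, 20+ yr 105/300 = 35%.
Inverse-response-rate weighting restores each class to its sampled count, so class totals weight by n_sampled:
  0–15 yr: 320 × 89 = 28,480
  16–19 yr: 280 × 71 = 19,880
  20+ yr: 300 × 44 = 13,200
Adjusted estimate = 61,560 / 900 = 68.4 → 68.4.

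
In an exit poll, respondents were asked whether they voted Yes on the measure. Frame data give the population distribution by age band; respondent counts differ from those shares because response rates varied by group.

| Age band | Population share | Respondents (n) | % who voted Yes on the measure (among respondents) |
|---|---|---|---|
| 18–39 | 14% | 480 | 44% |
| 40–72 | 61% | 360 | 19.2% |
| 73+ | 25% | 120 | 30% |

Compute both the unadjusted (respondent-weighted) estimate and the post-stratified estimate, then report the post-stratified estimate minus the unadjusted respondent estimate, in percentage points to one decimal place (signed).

-7.6 percentage points

Naive respondent-only estimate (weights = respondent counts):
  (480/960)×44 + (360/960)×19.2 + (120/960)×30 = 32.95%
Post-stratified estimate weights by population shares:
  0.14×44 + 0.61×19.2 + 0.25×30 = 25.372%
Difference = 25.372 − 32.95 = -7.578 pp.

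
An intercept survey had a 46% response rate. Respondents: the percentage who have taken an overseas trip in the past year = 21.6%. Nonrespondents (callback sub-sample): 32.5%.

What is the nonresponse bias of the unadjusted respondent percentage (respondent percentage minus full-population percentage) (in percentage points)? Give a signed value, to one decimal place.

-5.9 percentage points

Nonresponse fraction = 1 − 0.46 = 0.54.
Bias = (nonresponse fraction) × (respondent percentage − nonrespondent percentage)
     = 0.54 × (21.6 − 32.5) = 0.54 × -10.9 = -5.886.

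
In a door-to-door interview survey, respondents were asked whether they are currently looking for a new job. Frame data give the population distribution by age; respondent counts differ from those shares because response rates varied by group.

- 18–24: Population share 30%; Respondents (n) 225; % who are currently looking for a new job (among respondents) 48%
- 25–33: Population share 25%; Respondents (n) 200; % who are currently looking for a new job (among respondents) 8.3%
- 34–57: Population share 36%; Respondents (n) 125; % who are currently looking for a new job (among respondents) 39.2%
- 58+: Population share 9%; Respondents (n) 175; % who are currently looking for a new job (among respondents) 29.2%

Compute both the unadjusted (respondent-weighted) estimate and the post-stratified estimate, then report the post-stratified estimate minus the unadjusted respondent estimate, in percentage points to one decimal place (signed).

+2.2 percentage points

Unadjusted (pooled respondent) estimate weights by respondent counts:
  (225/725)×48 + (200/725)×8.3 + (125/725)×39.2 + (175/725)×29.2 = 30.9931%
Reweighting by population age shares:
  0.3×48 + 0.25×8.3 + 0.36×39.2 + 0.09×29.2 = 33.215%
Difference = 33.215 − 30.9931 = 2.2219 pp.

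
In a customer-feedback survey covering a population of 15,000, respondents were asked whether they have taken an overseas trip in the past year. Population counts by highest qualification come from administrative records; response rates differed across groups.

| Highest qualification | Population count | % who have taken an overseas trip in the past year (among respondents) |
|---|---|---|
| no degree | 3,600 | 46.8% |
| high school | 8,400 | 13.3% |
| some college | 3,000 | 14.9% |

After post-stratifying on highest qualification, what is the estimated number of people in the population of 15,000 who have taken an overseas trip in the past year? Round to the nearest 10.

Each cell contributes its population count × the respondent rate:
  no degree: 3,600 × 46.8% = 1684.8
  high school: 8,400 × 13.3% = 1117.2
  some college: 3,000 × 14.9% = 447
Estimated total = 3249 → 3,250.

3,250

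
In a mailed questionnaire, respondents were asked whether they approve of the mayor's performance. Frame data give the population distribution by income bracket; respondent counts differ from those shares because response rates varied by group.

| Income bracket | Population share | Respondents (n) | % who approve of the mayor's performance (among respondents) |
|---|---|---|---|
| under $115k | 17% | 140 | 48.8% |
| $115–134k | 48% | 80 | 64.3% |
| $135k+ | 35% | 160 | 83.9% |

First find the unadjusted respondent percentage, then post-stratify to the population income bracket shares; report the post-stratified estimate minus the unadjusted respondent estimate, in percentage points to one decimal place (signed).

Naive respondent-only estimate (weights = respondent counts):
  (140/380)×48.8 + (80/380)×64.3 + (160/380)×83.9 = 66.8421%
Post-stratified estimate weights by population shares:
  0.17×48.8 + 0.48×64.3 + 0.35×83.9 = 68.525%
Difference = 68.525 − 66.8421 = 1.6829 pp.

+1.7 percentage points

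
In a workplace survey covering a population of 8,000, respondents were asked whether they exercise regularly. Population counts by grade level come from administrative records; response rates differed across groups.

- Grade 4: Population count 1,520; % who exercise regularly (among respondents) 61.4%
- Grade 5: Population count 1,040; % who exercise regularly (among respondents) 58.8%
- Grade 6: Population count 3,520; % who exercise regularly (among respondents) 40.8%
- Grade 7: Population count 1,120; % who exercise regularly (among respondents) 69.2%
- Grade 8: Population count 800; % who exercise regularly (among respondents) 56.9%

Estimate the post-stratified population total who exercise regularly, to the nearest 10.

4,210

Apply each group's respondent rate to its population count:
  Grade 4: 1,520 × 61.4% = 933.28
  Grade 5: 1,040 × 58.8% = 611.52
  Grade 6: 3,520 × 40.8% = 1436.16
  Grade 7: 1,120 × 69.2% = 775.04
  Grade 8: 800 × 56.9% = 455.2
Estimated total = 4211.2 → 4,210.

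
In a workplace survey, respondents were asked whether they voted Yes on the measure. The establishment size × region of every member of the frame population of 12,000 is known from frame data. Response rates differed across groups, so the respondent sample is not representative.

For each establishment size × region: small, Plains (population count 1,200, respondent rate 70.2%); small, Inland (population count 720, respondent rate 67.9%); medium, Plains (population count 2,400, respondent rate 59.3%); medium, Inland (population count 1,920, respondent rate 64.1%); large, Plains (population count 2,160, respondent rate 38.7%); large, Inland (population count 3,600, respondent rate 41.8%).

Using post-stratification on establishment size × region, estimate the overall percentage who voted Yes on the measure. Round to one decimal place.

52.7%

Weight each group's respondent value by its population share:
  small, Plains: (1,200/12,000) × 70.2 = 7.02
  small, Inland: (720/12,000) × 67.9 = 4.074
  medium, Plains: (2,400/12,000) × 59.3 = 11.86
  medium, Inland: (1,920/12,000) × 64.1 = 10.256
  large, Plains: (2,160/12,000) × 38.7 = 6.966
  large, Inland: (3,600/12,000) × 41.8 = 12.54
Post-stratified estimate = 52.716 → 52.7%.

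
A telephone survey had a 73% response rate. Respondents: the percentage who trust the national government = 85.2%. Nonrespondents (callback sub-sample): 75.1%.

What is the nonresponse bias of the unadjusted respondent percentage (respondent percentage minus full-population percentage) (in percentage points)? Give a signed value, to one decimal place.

+2.7 percentage points

Nonresponse fraction = 1 − 0.73 = 0.27.
Bias = (nonresponse fraction) × (respondent percentage − nonrespondent percentage)
     = 0.27 × (85.2 − 75.1) = 0.27 × 10.1 = 2.727.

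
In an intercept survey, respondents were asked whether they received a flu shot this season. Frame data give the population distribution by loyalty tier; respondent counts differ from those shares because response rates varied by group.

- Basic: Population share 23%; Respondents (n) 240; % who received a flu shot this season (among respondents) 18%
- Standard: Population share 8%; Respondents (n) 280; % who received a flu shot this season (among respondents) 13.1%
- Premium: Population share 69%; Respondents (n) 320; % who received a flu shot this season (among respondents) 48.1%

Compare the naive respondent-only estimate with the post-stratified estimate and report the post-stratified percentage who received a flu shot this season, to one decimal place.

Without adjustment, the pooled respondent share is:
  (240/840)×18 + (280/840)×13.1 + (320/840)×48.1 = 27.8333%
Reweighting by population loyalty tier shares:
  0.23×18 + 0.08×13.1 + 0.69×48.1 = 38.377%

38.4%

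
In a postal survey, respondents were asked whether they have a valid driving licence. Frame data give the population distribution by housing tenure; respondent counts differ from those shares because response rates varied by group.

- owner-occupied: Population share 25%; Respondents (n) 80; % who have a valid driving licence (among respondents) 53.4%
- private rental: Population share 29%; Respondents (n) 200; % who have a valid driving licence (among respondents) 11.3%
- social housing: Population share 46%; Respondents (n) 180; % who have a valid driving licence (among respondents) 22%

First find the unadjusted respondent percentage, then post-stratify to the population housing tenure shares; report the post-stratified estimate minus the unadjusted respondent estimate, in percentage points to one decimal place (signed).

+3.9 percentage points

Unadjusted (pooled respondent) estimate weights by respondent counts:
  (80/460)×53.4 + (200/460)×11.3 + (180/460)×22 = 22.8087%
Reweighting by population housing tenure shares:
  0.25×53.4 + 0.29×11.3 + 0.46×22 = 26.747%
Difference = 26.747 − 22.8087 = 3.9383 pp.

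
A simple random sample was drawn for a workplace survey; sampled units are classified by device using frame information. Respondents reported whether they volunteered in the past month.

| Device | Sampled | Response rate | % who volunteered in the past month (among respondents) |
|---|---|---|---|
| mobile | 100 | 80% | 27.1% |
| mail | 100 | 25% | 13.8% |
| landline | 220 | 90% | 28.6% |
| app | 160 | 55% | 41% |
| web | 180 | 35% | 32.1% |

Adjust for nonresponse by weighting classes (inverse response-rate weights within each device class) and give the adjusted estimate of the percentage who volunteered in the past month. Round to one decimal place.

Inverse-response-rate weighting restores each class to its sampled count, so class totals weight by n_sampled:
  mobile: 100 × 27.1 = 2710
  mail: 100 × 13.8 = 1380
  landline: 220 × 28.6 = 6292
  app: 160 × 41 = 6560
  web: 180 × 32.1 = 5778
Adjusted estimate = 22,720 / 760 = 29.8947 → 29.9%.

29.9%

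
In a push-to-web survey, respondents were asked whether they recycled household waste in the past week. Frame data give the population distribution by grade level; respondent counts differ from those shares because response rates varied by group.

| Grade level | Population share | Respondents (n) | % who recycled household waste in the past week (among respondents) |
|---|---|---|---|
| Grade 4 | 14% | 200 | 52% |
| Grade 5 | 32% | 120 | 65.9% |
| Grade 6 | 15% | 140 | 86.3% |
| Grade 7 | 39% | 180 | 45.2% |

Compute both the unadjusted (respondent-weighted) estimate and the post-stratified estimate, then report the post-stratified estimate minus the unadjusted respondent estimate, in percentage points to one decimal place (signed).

-1.3 percentage points

Without adjustment, the pooled respondent share is:
  (200/640)×52 + (120/640)×65.9 + (140/640)×86.3 + (180/640)×45.2 = 60.1969%
Post-stratified estimate weights by population shares:
  0.14×52 + 0.32×65.9 + 0.15×86.3 + 0.39×45.2 = 58.941%
Difference = 58.941 − 60.1969 = -1.2559 pp.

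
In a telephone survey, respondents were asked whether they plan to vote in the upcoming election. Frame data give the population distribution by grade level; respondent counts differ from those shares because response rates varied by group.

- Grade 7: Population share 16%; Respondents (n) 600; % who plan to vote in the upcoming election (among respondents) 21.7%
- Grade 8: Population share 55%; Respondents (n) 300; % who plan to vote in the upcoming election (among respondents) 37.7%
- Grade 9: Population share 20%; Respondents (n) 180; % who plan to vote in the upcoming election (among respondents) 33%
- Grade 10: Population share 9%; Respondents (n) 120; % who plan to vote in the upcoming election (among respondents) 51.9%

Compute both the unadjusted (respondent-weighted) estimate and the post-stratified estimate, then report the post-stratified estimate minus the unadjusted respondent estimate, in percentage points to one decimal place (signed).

Unadjusted (pooled respondent) estimate weights by respondent counts:
  (600/1200)×21.7 + (300/1200)×37.7 + (180/1200)×33 + (120/1200)×51.9 = 30.415%
Post-stratifying to population shares instead:
  0.16×21.7 + 0.55×37.7 + 0.2×33 + 0.09×51.9 = 35.478%
Difference = 35.478 − 30.415 = 5.063 pp.

+5.1 percentage points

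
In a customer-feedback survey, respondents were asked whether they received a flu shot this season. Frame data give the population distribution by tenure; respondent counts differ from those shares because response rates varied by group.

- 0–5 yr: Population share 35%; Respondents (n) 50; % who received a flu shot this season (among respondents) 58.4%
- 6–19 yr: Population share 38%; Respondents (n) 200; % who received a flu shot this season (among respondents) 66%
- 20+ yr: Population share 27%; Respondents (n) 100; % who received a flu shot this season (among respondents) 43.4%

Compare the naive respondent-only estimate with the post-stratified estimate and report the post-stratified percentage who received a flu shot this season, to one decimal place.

Without adjustment, the pooled respondent share is:
  (50/350)×58.4 + (200/350)×66 + (100/350)×43.4 = 58.4571%
Post-stratifying to population shares instead:
  0.35×58.4 + 0.38×66 + 0.27×43.4 = 57.238%

57.2%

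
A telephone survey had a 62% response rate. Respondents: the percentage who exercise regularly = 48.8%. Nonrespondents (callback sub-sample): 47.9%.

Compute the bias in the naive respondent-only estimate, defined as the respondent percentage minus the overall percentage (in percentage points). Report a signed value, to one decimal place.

Nonresponse fraction = 1 − 0.62 = 0.38.
Bias = (nonresponse fraction) × (respondent percentage − nonrespondent percentage)
     = 0.38 × (48.8 − 47.9) = 0.38 × 0.9 = 0.342.

+0.3 percentage points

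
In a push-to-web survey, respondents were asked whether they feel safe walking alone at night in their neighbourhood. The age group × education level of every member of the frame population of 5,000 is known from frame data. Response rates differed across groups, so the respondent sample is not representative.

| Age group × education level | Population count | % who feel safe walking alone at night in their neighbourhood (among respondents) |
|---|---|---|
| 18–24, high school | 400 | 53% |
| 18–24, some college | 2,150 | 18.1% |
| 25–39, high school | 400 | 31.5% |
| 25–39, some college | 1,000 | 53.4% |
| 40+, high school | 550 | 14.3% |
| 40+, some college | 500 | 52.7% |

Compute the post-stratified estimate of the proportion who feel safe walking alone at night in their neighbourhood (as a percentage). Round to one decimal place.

32.1%

Each cell contributes population-share × respondent value:
  18–24, high school: (400/5,000) × 53 = 4.24
  18–24, some college: (2,150/5,000) × 18.1 = 7.783
  25–39, high school: (400/5,000) × 31.5 = 2.52
  25–39, some college: (1,000/5,000) × 53.4 = 10.68
  40+, high school: (550/5,000) × 14.3 = 1.573
  40+, some college: (500/5,000) × 52.7 = 5.27
Post-stratified estimate = 32.066 → 32.1%.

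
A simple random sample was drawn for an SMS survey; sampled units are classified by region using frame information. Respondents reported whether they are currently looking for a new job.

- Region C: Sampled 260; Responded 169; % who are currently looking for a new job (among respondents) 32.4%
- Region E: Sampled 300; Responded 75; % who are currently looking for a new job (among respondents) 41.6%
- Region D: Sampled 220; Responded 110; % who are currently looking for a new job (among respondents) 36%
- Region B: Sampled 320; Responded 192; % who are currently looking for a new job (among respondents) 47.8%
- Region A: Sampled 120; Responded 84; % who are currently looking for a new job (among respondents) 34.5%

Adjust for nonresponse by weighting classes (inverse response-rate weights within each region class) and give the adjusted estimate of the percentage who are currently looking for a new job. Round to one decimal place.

Response rates by class: Region C 169/260 = 65%, Region E 75/300 = 25%, Region D 110/220 = 50%, Region B 192/320 = 60%, Region A 84/120 = 70%.
With weight = n_sampled/n_responded per class, the weighted class total is n_sampled:
  Region C: 260 × 32.4 = 8424
  Region E: 300 × 41.6 = 12,480
  Region D: 220 × 36 = 7920
  Region B: 320 × 47.8 = 15,296
  Region A: 120 × 34.5 = 4140
Adjusted estimate = 48,260 / 1,220 = 39.5574 → 39.6%.

39.6%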